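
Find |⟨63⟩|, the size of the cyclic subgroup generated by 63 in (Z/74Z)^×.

The order of 63 must divide φ(74) = φ(2)·φ(37) = 1·36 = 36 = 2^2 · 3^2.
Divisors of 36: 1, 2, 3, 4, 6, 9, 12, 18, 36.
Compute 63^d (mod 74) for the divisors d until we hit 1:
63^1 ≡ 63 (mod 74)
63^2 ≡ 47 (mod 74)
63^3 ≡ 1 (mod 74) ✓
So ord_74(63) = 3.

3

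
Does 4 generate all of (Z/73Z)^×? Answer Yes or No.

No

φ(73) = 73 − 1 = 72 = 2^3 · 3^2.
4 is a primitive root mod 73 iff 4^(φ(73)/q) ≢ 1 for every prime q | φ(73), i.e. q ∈ {2, 3}.
4^36 ≡ 1 (mod 73)  [q = 2: ≡ 1 ✗]
4^24 ≡ 8 (mod 73)  [q = 3: ≢ 1 ✓]
4^36 ≡ 1 shows ord(4) | 36, strictly less than φ(73); not a primitive root.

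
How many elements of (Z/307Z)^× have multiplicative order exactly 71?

0

φ(307) = 307 − 1 = 306 = 2 · 3^2 · 17.
(Z/307Z)^× is cyclic (|G| = 306); a cyclic group of order m has exactly φ(d) elements of each order d | m, and none otherwise.
71 does not divide 306, so no element of (Z/307Z)^× has order 71.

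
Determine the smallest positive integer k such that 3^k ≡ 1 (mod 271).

30

The order of 3 must divide φ(271) = 271 − 1 = 270 = 2 · 3^3 · 5.
Divisors of 270: 1, 2, 3, 5, 6, 9, 10, 15, 18, 27, 30, 45, 54, 90, 135, 270.
Test each divisor d:
3^1 ≡ 3
3^2 ≡ 9
3^3 ≡ 27
3^5 ≡ 243
3^6 ≡ 187
3^9 ≡ 171
3^10 ≡ 242
3^15 ≡ 270
3^18 ≡ 244
3^27 ≡ 261
3^30 ≡ 1
Hence ord(3) = 30.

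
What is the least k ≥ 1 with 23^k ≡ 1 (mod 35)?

12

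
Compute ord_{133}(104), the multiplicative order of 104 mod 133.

18

By Lagrange's theorem, ord_133(104) divides φ(133) = φ(7·19) = (7−1)·(19−1) = 6·18 = 108 = 2^2 · 3^3.
Divisors of 108: 1, 2, 3, 4, 6, 9, 12, 18, 27, 36, 54, 108.
Compute 104^d (mod 133) for the divisors d until we hit 1:
104^1 ≡ 104 (mod 133)
104^2 ≡ 43 (mod 133)
104^3 ≡ 83 (mod 133)
104^4 ≡ 120 (mod 133)
104^6 ≡ 106 (mod 133)
104^9 ≡ 20 (mod 133)
104^12 ≡ 64 (mod 133)
104^18 ≡ 1 (mod 133) ✓
So ord_133(104) = 18.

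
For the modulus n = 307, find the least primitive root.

5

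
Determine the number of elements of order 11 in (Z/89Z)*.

φ(89) = 89 − 1 = 88 = 2^3 · 11.
(Z/89Z)^× is cyclic (|G| = 88); a cyclic group of order m has exactly φ(d) elements of each order d | m, and none otherwise.
11 | 88, and φ(11) = 11 − 1 = 10.

10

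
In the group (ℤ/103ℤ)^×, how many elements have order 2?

1

φ(103) = 103 − 1 = 102 = 2 · 3 · 17.
Since (Z/103Z)^× is cyclic of order 102, the number of elements of order d is φ(d) when d | 102 and 0 otherwise.
2 | 102, and φ(2) = 2 − 1 = 1.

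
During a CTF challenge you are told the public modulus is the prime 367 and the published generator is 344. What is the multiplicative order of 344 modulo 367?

366

By Lagrange's theorem, ord_367(344) divides φ(367) = 367 − 1 = 366 = 2 · 3 · 61.
Divisors of 366: 1, 2, 3, 6, 61, 122, 183, 366.
Test each divisor d:
344^1 ≡ 344 (mod 367)
344^2 ≡ 162 (mod 367)
344^3 ≡ 311 (mod 367)
344^6 ≡ 200 (mod 367)
344^61 ≡ 84 (mod 367)
344^122 ≡ 83 (mod 367)
344^183 ≡ 366 (mod 367)
344^366 ≡ 1 (mod 367) ✓
Hence ord(344) = 366.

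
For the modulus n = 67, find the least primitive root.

φ(67) = 67 − 1 = 66 = 2 · 3 · 11.
Test candidates g = 2, 3, … against the prime factors q ∈ {2, 3, 11} of φ(67): g is a generator iff g^(66/q) ≢ 1 for every such q.
g = 2: 2^33 ≡ 66; 2^22 ≡ 37; 2^6 ≡ 64 — none is 1, so 2 is a primitive root.
The smallest primitive root modulo 67 is 2.

2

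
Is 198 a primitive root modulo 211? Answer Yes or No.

No

φ(211) = 211 − 1 = 210 = 2 · 3 · 5 · 7.
Test 198^(210/q) mod 211 for each prime factor q of 210:
198^105 ≡ 210 (mod 211)  [q = 2: ≢ 1 ✓]
198^70 ≡ 1 (mod 211)  [q = 3: ≡ 1 ✗]
198^42 ≡ 71 (mod 211)  [q = 5: ≢ 1 ✓]
198^30 ≡ 148 (mod 211)  [q = 7: ≢ 1 ✓]
Since 198^70 ≡ 1, the order of 198 divides 70 < 210, so 198 is not a primitive root.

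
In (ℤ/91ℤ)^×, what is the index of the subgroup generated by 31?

6

The order of 31 must divide φ(91) = φ(7·13) = (7−1)·(13−1) = 6·12 = 72 = 2^3 · 3^2.
Divisors of 72: 1, 2, 3, 4, 6, 8, 9, 12, 18, 24, 36, 72.
Check 31^d mod 91 for each divisor in increasing order:
31^1 ≡ 31 (mod 91)
31^2 ≡ 51 (mod 91)
31^3 ≡ 34 (mod 91)
31^4 ≡ 53 (mod 91)
31^6 ≡ 64 (mod 91)
31^8 ≡ 79 (mod 91)
31^9 ≡ 83 (mod 91)
31^12 ≡ 1 (mod 91) ✓
The order of 31 is 12, so the subgroup it generates has 12 elements.
The index is φ(91) / ord(31) = 72 / 12 = 6.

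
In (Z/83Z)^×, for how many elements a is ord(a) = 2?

1

φ(83) = 83 − 1 = 82 = 2 · 41.
(Z/83Z)^× is cyclic (|G| = 82); a cyclic group of order m has exactly φ(d) elements of each order d | m, and none otherwise.
2 | 82, and φ(2) = 2 − 1 = 1.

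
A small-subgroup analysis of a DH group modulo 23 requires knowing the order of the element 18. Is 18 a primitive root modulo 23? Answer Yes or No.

φ(23) = 23 − 1 = 22 = 2 · 11.
It suffices to check that the order of 18 is not a proper divisor of 22: compute 18^(22/q) for q ∈ {2, 11}.
18^11 ≡ 1 (mod 23)  [q = 2: ≡ 1 ✗]
18^2 ≡ 2 (mod 23)  [q = 11: ≢ 1 ✓]
18^11 ≡ 1 shows ord(18) | 11, strictly less than φ(23); not a primitive root.

No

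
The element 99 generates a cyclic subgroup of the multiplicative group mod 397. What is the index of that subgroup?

The order of 99 must divide φ(397) = 397 − 1 = 396 = 2^2 · 3^2 · 11.
Divisors of 396: 1, 2, 3, 4, 6, 9, 11, 12, 18, 22, 33, 36, 44, 66, 99, 132, 198, 396.
Check 99^d mod 397 for each divisor in increasing order:
99^1 ≡ 99 (mod 397)
99^2 ≡ 273 (mod 397)
99^3 ≡ 31 (mod 397)
99^4 ≡ 290 (mod 397)
99^6 ≡ 167 (mod 397)
99^9 ≡ 16 (mod 397)
99^11 ≡ 1 (mod 397) ✓
The order of 99 is 11, so the subgroup it generates has 11 elements.
[(Z/397Z)^× : ⟨99⟩] = 396/11 = 36.

36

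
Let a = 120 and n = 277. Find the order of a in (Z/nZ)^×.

46

Since 120 ∈ (Z/277Z)^×, its order divides φ(277) = 277 − 1 = 276 = 2^2 · 3 · 23.
Divisors of 276: 1, 2, 3, 4, 6, 12, 23, 46, 69, 92, 138, 276.
Compute 120^d (mod 277) for the divisors d until we hit 1:
120^1 ≡ 120 (mod 277)
120^2 ≡ 273 (mod 277)
120^3 ≡ 74 (mod 277)
120^4 ≡ 16 (mod 277)
120^6 ≡ 213 (mod 277)
120^12 ≡ 218 (mod 277)
120^23 ≡ 276 (mod 277)
120^46 ≡ 1 (mod 277) ✓
Therefore the multiplicative order of 120 modulo 277 is 46.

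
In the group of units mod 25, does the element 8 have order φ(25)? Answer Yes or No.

φ(25) = φ(5^2) = 5·(5−1) = 20 = 2^2 · 5.
It suffices to check that the order of 8 is not a proper divisor of 20: compute 8^(20/q) for q ∈ {2, 5}.
8^10 ≡ 24 (mod 25)  [q = 2: ≢ 1 ✓]
8^4 ≡ 21 (mod 25)  [q = 5: ≢ 1 ✓]
Every test exponent gives a nontrivial residue, hence 8 generates the full group.

Yes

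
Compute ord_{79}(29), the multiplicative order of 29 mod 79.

ord(29) | φ(79) = 79 − 1 = 78 = 2 · 3 · 13.
Divisors of 78: 1, 2, 3, 6, 13, 26, 39, 78.
Check 29^d mod 79 for each divisor in increasing order:
29^1 ≡ 29
29^2 ≡ 51
29^3 ≡ 57
29^6 ≡ 10
29^13 ≡ 56
29^26 ≡ 55
29^39 ≡ 78
29^78 ≡ 1
Hence ord(29) = 78.

78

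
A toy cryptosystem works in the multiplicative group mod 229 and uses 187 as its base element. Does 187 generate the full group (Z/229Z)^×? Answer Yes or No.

φ(229) = 229 − 1 = 228 = 2^2 · 3 · 19.
187 is a primitive root mod 229 iff 187^(φ(229)/q) ≢ 1 for every prime q | φ(229), i.e. q ∈ {2, 3, 19}.
187^114 ≡ 1 (mod 229)  [q = 2: ≡ 1 ✗]
187^76 ≡ 1 (mod 229)  [q = 3: ≡ 1 ✗]
187^12 ≡ 225 (mod 229)  [q = 19: ≢ 1 ✓]
Since 187^114 ≡ 1, the order of 187 divides 114 < 228, so 187 is not a primitive root.

No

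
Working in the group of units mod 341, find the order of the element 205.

30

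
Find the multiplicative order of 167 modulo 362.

ord(167) | φ(362) = φ(2)·φ(181) = 1·180 = 180 = 2^2 · 3^2 · 5.
Divisors of 180: 1, 2, 3, 4, 5, 6, 9, 10, 12, 15, 18, 20, 30, 36, 45, 60, 90, 180.
Test each divisor d:
167^1 ≡ 167 (mod 362)
167^2 ≡ 15 (mod 362)
167^3 ≡ 333 (mod 362)
167^4 ≡ 225 (mod 362)
167^5 ≡ 289 (mod 362)
167^6 ≡ 117 (mod 362)
167^9 ≡ 227 (mod 362)
167^10 ≡ 261 (mod 362)
167^12 ≡ 295 (mod 362)
167^15 ≡ 133 (mod 362)
167^18 ≡ 125 (mod 362)
167^20 ≡ 65 (mod 362)
167^30 ≡ 313 (mod 362)
167^36 ≡ 59 (mod 362)
167^45 ≡ 361 (mod 362)
167^60 ≡ 229 (mod 362)
167^90 ≡ 1 (mod 362) ✓
Hence ord(167) = 90.

90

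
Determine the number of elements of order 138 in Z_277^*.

φ(277) = 277 − 1 = 276 = 2^2 · 3 · 23.
In a cyclic group of order 276, there are φ(d) elements of order d for each divisor d of 276, and zero for non-divisors.
138 = 2 · 3 · 23 divides 276, and φ(138) = 44.

44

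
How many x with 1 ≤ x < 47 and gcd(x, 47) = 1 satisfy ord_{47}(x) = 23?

22

φ(47) = 47 − 1 = 46 = 2 · 23.
(Z/47Z)^× is cyclic (|G| = 46); a cyclic group of order m has exactly φ(d) elements of each order d | m, and none otherwise.
23 | 46, and φ(23) = 23 − 1 = 22.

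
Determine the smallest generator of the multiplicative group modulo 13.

2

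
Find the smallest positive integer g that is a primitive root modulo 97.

5

φ(97) = 97 − 1 = 96 = 2^5 · 3.
Test candidates g = 2, 3, … against the prime factors q ∈ {2, 3} of φ(97): g is a generator iff g^(96/q) ≢ 1 for every such q.
g = 2: 2^48 ≡ 1 — hits 1, so not a primitive root.
g = 3: 3^48 ≡ 1 — hits 1, so not a primitive root.
g = 4: 4^48 ≡ 1 — hits 1, so not a primitive root.
g = 5: 5^48 ≡ 96; 5^32 ≡ 35 — none is 1, so 5 is a primitive root.
The smallest primitive root modulo 97 is 5.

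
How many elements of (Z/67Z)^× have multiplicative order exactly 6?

φ(67) = 67 − 1 = 66 = 2 · 3 · 11.
In a cyclic group of order 66, there are φ(d) elements of order d for each divisor d of 66, and zero for non-divisors.
6 = 2 · 3 divides 66, and φ(6) = 2.

2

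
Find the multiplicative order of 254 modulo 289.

34

ord(254) | φ(289) = φ(17^2) = 17·(17−1) = 272 = 2^4 · 17.
Divisors of 272: 1, 2, 4, 8, 16, 17, 34, 68, 136, 272.
Test each divisor d:
254^1 ≡ 254
254^2 ≡ 69
254^4 ≡ 137
254^8 ≡ 273
254^16 ≡ 256
254^17 ≡ 288
254^34 ≡ 1
The smallest such exponent is 34, so the order of 254 is 34.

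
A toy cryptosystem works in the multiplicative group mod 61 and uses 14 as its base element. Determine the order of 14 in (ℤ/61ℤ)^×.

ord(14) | φ(61) = 61 − 1 = 60 = 2^2 · 3 · 5.
Divisors of 60: 1, 2, 3, 4, 5, 6, 10, 12, 15, 20, 30, 60.
Compute 14^d (mod 61) for the divisors d until we hit 1:
14^1 ≡ 14 (mod 61)
14^2 ≡ 13 (mod 61)
14^3 ≡ 60 (mod 61)
14^4 ≡ 47 (mod 61)
14^5 ≡ 48 (mod 61)
14^6 ≡ 1 (mod 61) ✓
So ord_61(14) = 6.

6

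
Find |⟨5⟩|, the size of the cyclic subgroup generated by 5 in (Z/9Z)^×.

Since 5 ∈ (Z/9Z)^×, its order divides φ(9) = φ(3^2) = 3·(3−1) = 6 = 2 · 3.
Divisors of 6: 1, 2, 3, 6.
Test each divisor d:
5^1 ≡ 5 (mod 9)
5^2 ≡ 7 (mod 9)
5^3 ≡ 8 (mod 9)
5^6 ≡ 1 (mod 9) ✓
Therefore the multiplicative order of 5 modulo 9 is 6.

6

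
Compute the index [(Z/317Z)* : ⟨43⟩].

4

Since 43 ∈ (Z/317Z)^×, its order divides φ(317) = 317 − 1 = 316 = 2^2 · 79.
Divisors of 316: 1, 2, 4, 79, 158, 316.
Test each divisor d:
43^1 ≡ 43
43^2 ≡ 264
43^4 ≡ 273
43^79 ≡ 1
So ord_317(43) = 79, hence |⟨43⟩| = 79.
The index is φ(317) / ord(43) = 316 / 79 = 4.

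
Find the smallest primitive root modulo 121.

φ(121) = φ(11^2) = 11·(11−1) = 110 = 2 · 5 · 11.
Test candidates g = 2, 3, … against the prime factors q ∈ {2, 5, 11} of φ(121): g is a generator iff g^(110/q) ≢ 1 for every such q.
g = 2: 2^55 ≡ 120; 2^22 ≡ 81; 2^10 ≡ 56 — none is 1, so 2 is a primitive root.
The smallest primitive root modulo 121 is 2.

2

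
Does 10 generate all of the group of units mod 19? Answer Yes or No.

φ(19) = 19 − 1 = 18 = 2 · 3^2.
It suffices to check that the order of 10 is not a proper divisor of 18: compute 10^(18/q) for q ∈ {2, 3}.
10^9 ≡ 18 (mod 19)  [q = 2: ≢ 1 ✓]
10^6 ≡ 11 (mod 19)  [q = 3: ≢ 1 ✓]
Every test exponent gives a nontrivial residue, hence 10 generates the full group.

Yes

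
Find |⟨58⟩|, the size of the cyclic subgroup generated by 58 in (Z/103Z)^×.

The order of 58 must divide φ(103) = 103 − 1 = 102 = 2 · 3 · 17.
Divisors of 102: 1, 2, 3, 6, 17, 34, 51, 102.
Evaluate successive powers at the divisors of 102:
58^1 ≡ 58 (mod 103)
58^2 ≡ 68 (mod 103)
58^3 ≡ 30 (mod 103)
58^6 ≡ 76 (mod 103)
58^17 ≡ 46 (mod 103)
58^34 ≡ 56 (mod 103)
58^51 ≡ 1 (mod 103) ✓
The smallest such exponent is 51, so the order of 58 is 51.

51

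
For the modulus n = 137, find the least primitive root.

3

φ(137) = 137 − 1 = 136 = 2^3 · 17.
Test candidates g = 2, 3, … against the prime factors q ∈ {2, 17} of φ(137): g is a generator iff g^(136/q) ≢ 1 for every such q.
g = 2: 2^68 ≡ 1 — hits 1, so not a primitive root.
g = 3: 3^68 ≡ 136; 3^8 ≡ 122 — none is 1, so 3 is a primitive root.
The smallest primitive root modulo 137 is 3.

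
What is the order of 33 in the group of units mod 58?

The order of 33 must divide φ(58) = φ(2)·φ(29) = 1·28 = 28 = 2^2 · 7.
Divisors of 28: 1, 2, 4, 7, 14, 28.
Compute 33^d (mod 58) for the divisors d until we hit 1:
33^1 ≡ 33 (mod 58)
33^2 ≡ 45 (mod 58)
33^4 ≡ 53 (mod 58)
33^7 ≡ 57 (mod 58)
33^14 ≡ 1 (mod 58) ✓
Therefore the multiplicative order of 33 modulo 58 is 14.

14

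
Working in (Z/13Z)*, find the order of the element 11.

12

ord(11) | φ(13) = 13 − 1 = 12 = 2^2 · 3.
Divisors of 12: 1, 2, 3, 4, 6, 12.
Evaluate successive powers at the divisors of 12:
11^1 ≡ 11
11^2 ≡ 4
11^3 ≡ 5
11^4 ≡ 3
11^6 ≡ 12
11^12 ≡ 1
The smallest such exponent is 12, so the order of 11 is 12.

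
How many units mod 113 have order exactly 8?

4

φ(113) = 113 − 1 = 112 = 2^4 · 7.
In a cyclic group of order 112, there are φ(d) elements of order d for each divisor d of 112, and zero for non-divisors.
8 = 2^3 divides 112, and φ(8) = 4.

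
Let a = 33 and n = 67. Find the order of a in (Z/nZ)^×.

33

By Lagrange's theorem, ord_67(33) divides φ(67) = 67 − 1 = 66 = 2 · 3 · 11.
Divisors of 66: 1, 2, 3, 6, 11, 22, 33, 66.
Check 33^d mod 67 for each divisor in increasing order:
33^1 ≡ 33
33^2 ≡ 17
33^3 ≡ 25
33^6 ≡ 22
33^11 ≡ 37
33^22 ≡ 29
33^33 ≡ 1
Therefore the multiplicative order of 33 modulo 67 is 33.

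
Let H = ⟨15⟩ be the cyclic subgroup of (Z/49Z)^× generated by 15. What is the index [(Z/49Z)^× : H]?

6

ord(15) | φ(49) = φ(7^2) = 7·(7−1) = 42 = 2 · 3 · 7.
Divisors of 42: 1, 2, 3, 6, 7, 14, 21, 42.
Evaluate successive powers at the divisors of 42:
15^1 ≡ 15 (mod 49)
15^2 ≡ 29 (mod 49)
15^3 ≡ 43 (mod 49)
15^6 ≡ 36 (mod 49)
15^7 ≡ 1 (mod 49) ✓
So ord_49(15) = 7, hence |⟨15⟩| = 7.
[(Z/49Z)^× : ⟨15⟩] = 42/7 = 6.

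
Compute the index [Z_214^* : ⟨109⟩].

1

The order of 109 must divide φ(214) = φ(2)·φ(107) = 1·106 = 106 = 2 · 53.
Divisors of 106: 1, 2, 53, 106.
Evaluate successive powers at the divisors of 106:
109^1 ≡ 109
109^2 ≡ 111
109^53 ≡ 213
109^106 ≡ 1
Thus |⟨109⟩| = ord(109) = 106.
[(Z/214Z)^× : ⟨109⟩] = 106/106 = 1.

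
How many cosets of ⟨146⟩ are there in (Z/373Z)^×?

3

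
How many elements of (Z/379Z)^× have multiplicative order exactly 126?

36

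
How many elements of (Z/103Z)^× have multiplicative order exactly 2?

φ(103) = 103 − 1 = 102 = 2 · 3 · 17.
Since (Z/103Z)^× is cyclic of order 102, the number of elements of order d is φ(d) when d | 102 and 0 otherwise.
2 | 102, and φ(2) = 2 − 1 = 1.

1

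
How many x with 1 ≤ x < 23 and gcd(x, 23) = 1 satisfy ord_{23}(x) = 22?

10

φ(23) = 23 − 1 = 22 = 2 · 11.
(Z/23Z)^× is cyclic (|G| = 22); a cyclic group of order m has exactly φ(d) elements of each order d | m, and none otherwise.
22 = 2 · 11 divides 22, and φ(22) = 10.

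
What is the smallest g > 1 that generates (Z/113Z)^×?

3

φ(113) = 113 − 1 = 112 = 2^4 · 7.
g is a primitive root iff g^(112/q) ≢ 1 (mod 113) for each prime q ∈ {2, 7}.
g = 2: 2^56 ≡ 1 — hits 1, so not a primitive root.
g = 3: 3^56 ≡ 112; 3^16 ≡ 49 — none is 1, so 3 is a primitive root.
So 3 is the smallest generator of (Z/113Z)^×.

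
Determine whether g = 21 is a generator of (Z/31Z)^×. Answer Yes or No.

Yes

φ(31) = 31 − 1 = 30 = 2 · 3 · 5.
An element g generates (Z/31Z)^× iff g^(30/q) ≢ 1 (mod 31) for each prime q ∈ {2, 3, 5}.
21^15 ≡ 30 (mod 31)  [q = 2: ≢ 1 ✓]
21^10 ≡ 5 (mod 31)  [q = 3: ≢ 1 ✓]
21^6 ≡ 2 (mod 31)  [q = 5: ≢ 1 ✓]
All checks pass, so 21 has order 30 and is a primitive root modulo 31.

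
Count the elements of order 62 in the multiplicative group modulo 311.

30

φ(311) = 311 − 1 = 310 = 2 · 5 · 31.
Since (Z/311Z)^× is cyclic of order 310, the number of elements of order d is φ(d) when d | 310 and 0 otherwise.
62 = 2 · 31 divides 310, and φ(62) = 30.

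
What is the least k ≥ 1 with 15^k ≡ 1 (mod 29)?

28

Since 15 ∈ (Z/29Z)^×, its order divides φ(29) = 29 − 1 = 28 = 2^2 · 7.
Divisors of 28: 1, 2, 4, 7, 14, 28.
Compute 15^d (mod 29) for the divisors d until we hit 1:
15^1 ≡ 15
15^2 ≡ 22
15^4 ≡ 20
15^7 ≡ 17
15^14 ≡ 28
15^28 ≡ 1
Hence ord(15) = 28.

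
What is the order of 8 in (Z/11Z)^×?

Since 8 ∈ (Z/11Z)^×, its order divides φ(11) = 11 − 1 = 10 = 2 · 5.
Divisors of 10: 1, 2, 5, 10.
Check 8^d mod 11 for each divisor in increasing order:
8^1 ≡ 8 (mod 11)
8^2 ≡ 9 (mod 11)
8^5 ≡ 10 (mod 11)
8^10 ≡ 1 (mod 11) ✓
Hence ord(8) = 10.

10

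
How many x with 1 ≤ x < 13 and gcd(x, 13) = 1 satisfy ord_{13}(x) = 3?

2

φ(13) = 13 − 1 = 12 = 2^2 · 3.
Since (Z/13Z)^× is cyclic of order 12, the number of elements of order d is φ(d) when d | 12 and 0 otherwise.
3 | 12, and φ(3) = 3 − 1 = 2.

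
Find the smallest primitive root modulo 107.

φ(107) = 107 − 1 = 106 = 2 · 53.
Test candidates g = 2, 3, … against the prime factors q ∈ {2, 53} of φ(107): g is a generator iff g^(106/q) ≢ 1 for every such q.
g = 2: 2^53 ≡ 106; 2^2 ≡ 4 — none is 1, so 2 is a primitive root.
So 2 is the smallest generator of (Z/107Z)^×.

2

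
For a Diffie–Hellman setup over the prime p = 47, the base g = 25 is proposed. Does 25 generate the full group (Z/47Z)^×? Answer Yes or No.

φ(47) = 47 − 1 = 46 = 2 · 23.
25 is a primitive root mod 47 iff 25^(φ(47)/q) ≢ 1 for every prime q | φ(47), i.e. q ∈ {2, 23}.
25^23 ≡ 1 (mod 47)  [q = 2: ≡ 1 ✗]
25^2 ≡ 14 (mod 47)  [q = 23: ≢ 1 ✓]
The check at q = 2 fails, so 25 generates a proper subgroup.

No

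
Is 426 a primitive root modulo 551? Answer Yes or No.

No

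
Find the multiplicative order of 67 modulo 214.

106

Since 67 ∈ (Z/214Z)^×, its order divides φ(214) = φ(2)·φ(107) = 1·106 = 106 = 2 · 53.
Divisors of 106: 1, 2, 53, 106.
Compute 67^d (mod 214) for the divisors d until we hit 1:
67^1 ≡ 67 (mod 214)
67^2 ≡ 209 (mod 214)
67^53 ≡ 213 (mod 214)
67^106 ≡ 1 (mod 214) ✓
Hence ord(67) = 106.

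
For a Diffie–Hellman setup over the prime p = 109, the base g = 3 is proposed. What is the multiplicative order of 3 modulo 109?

27

By Lagrange's theorem, ord_109(3) divides φ(109) = 109 − 1 = 108 = 2^2 · 3^3.
Divisors of 108: 1, 2, 3, 4, 6, 9, 12, 18, 27, 36, 54, 108.
Evaluate successive powers at the divisors of 108:
3^1 ≡ 3 (mod 109)
3^2 ≡ 9 (mod 109)
3^3 ≡ 27 (mod 109)
3^4 ≡ 81 (mod 109)
3^6 ≡ 75 (mod 109)
3^9 ≡ 63 (mod 109)
3^12 ≡ 66 (mod 109)
3^18 ≡ 45 (mod 109)
3^27 ≡ 1 (mod 109) ✓
Hence ord(3) = 27.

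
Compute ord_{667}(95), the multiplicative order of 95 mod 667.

308

By Lagrange's theorem, ord_667(95) divides φ(667) = φ(23·29) = (23−1)·(29−1) = 22·28 = 616 = 2^3 · 7 · 11.
Divisors of 616: 1, 2, 4, 7, 8, 11, 14, 22, 28, 44, 56, 77, 88, 154, 308, 616.
Compute 95^d (mod 667) for the divisors d until we hit 1:
95^1 ≡ 95 (mod 667)
95^2 ≡ 354 (mod 667)
95^4 ≡ 587 (mod 667)
95^7 ≡ 278 (mod 667)
95^8 ≡ 397 (mod 667)
95^11 ≡ 438 (mod 667)
95^14 ≡ 579 (mod 667)
95^22 ≡ 415 (mod 667)
95^28 ≡ 407 (mod 667)
95^44 ≡ 139 (mod 667)
95^56 ≡ 233 (mod 667)
95^77 ≡ 70 (mod 667)
95^88 ≡ 645 (mod 667)
95^154 ≡ 231 (mod 667)
95^308 ≡ 1 (mod 667) ✓
So ord_667(95) = 308.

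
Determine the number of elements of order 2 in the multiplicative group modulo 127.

1

φ(127) = 127 − 1 = 126 = 2 · 3^2 · 7.
In a cyclic group of order 126, there are φ(d) elements of order d for each divisor d of 126, and zero for non-divisors.
2 | 126, and φ(2) = 2 − 1 = 1.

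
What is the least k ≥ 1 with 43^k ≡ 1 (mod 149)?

148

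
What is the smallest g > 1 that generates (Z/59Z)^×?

φ(59) = 59 − 1 = 58 = 2 · 29.
g is a primitive root iff g^(58/q) ≢ 1 (mod 59) for each prime q ∈ {2, 29}.
g = 2: 2^29 ≡ 58; 2^2 ≡ 4 — none is 1, so 2 is a primitive root.
The smallest primitive root modulo 59 is 2.

2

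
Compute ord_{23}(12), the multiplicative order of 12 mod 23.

11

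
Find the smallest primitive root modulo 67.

2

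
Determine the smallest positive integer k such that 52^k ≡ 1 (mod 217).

ord(52) | φ(217) = φ(7·31) = (7−1)·(31−1) = 6·30 = 180 = 2^2 · 3^2 · 5.
Divisors of 180: 1, 2, 3, 4, 5, 6, 9, 10, 12, 15, 18, 20, 30, 36, 45, 60, 90, 180.
Check 52^d mod 217 for each divisor in increasing order:
52^1 ≡ 52
52^2 ≡ 100
52^3 ≡ 209
52^4 ≡ 18
52^5 ≡ 68
52^6 ≡ 64
52^9 ≡ 139
52^10 ≡ 67
52^12 ≡ 190
52^15 ≡ 216
52^18 ≡ 8
52^20 ≡ 149
52^30 ≡ 1
Therefore the multiplicative order of 52 modulo 217 is 30.

30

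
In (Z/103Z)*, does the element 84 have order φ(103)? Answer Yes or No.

Yes

φ(103) = 103 − 1 = 102 = 2 · 3 · 17.
84 is a primitive root mod 103 iff 84^(φ(103)/q) ≢ 1 for every prime q | φ(103), i.e. q ∈ {2, 3, 17}.
84^51 ≡ 102 (mod 103)  [q = 2: ≢ 1 ✓]
84^34 ≡ 46 (mod 103)  [q = 3: ≢ 1 ✓]
84^6 ≡ 13 (mod 103)  [q = 17: ≢ 1 ✓]
None equal 1, so ord_103(84) = 102: 84 is a primitive root.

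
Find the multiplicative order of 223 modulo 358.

178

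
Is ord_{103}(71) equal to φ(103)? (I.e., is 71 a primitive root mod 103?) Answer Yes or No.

φ(103) = 103 − 1 = 102 = 2 · 3 · 17.
It suffices to check that the order of 71 is not a proper divisor of 102: compute 71^(102/q) for q ∈ {2, 3, 17}.
71^51 ≡ 102 (mod 103)  [q = 2: ≢ 1 ✓]
71^34 ≡ 56 (mod 103)  [q = 3: ≢ 1 ✓]
71^6 ≡ 93 (mod 103)  [q = 17: ≢ 1 ✓]
None equal 1, so ord_103(71) = 102: 71 is a primitive root.

Yes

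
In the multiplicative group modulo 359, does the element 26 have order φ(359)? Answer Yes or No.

Yes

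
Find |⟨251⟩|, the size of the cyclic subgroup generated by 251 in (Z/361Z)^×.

171

Since 251 ∈ (Z/361Z)^×, its order divides φ(361) = φ(19^2) = 19·(19−1) = 342 = 2 · 3^2 · 19.
Divisors of 342: 1, 2, 3, 6, 9, 18, 19, 38, 57, 114, 171, 342.
Test each divisor d:
251^1 ≡ 251 (mod 361)
251^2 ≡ 187 (mod 361)
251^3 ≡ 7 (mod 361)
251^6 ≡ 49 (mod 361)
251^9 ≡ 343 (mod 361)
251^18 ≡ 324 (mod 361)
251^19 ≡ 99 (mod 361)
251^38 ≡ 54 (mod 361)
251^57 ≡ 292 (mod 361)
251^114 ≡ 68 (mod 361)
251^171 ≡ 1 (mod 361) ✓
So ord_361(251) = 171.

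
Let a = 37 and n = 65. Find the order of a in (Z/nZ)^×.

12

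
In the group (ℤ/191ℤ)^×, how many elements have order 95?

φ(191) = 191 − 1 = 190 = 2 · 5 · 19.
In a cyclic group of order 190, there are φ(d) elements of order d for each divisor d of 190, and zero for non-divisors.
95 = 5 · 19 divides 190, and φ(95) = 72.

72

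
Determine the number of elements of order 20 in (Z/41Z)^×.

8

φ(41) = 41 − 1 = 40 = 2^3 · 5.
Since (Z/41Z)^× is cyclic of order 40, the number of elements of order d is φ(d) when d | 40 and 0 otherwise.
20 = 2^2 · 5 divides 40, and φ(20) = 8.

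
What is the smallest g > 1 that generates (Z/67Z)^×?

2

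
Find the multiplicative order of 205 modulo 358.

178

The order of 205 must divide φ(358) = φ(2)·φ(179) = 1·178 = 178 = 2 · 89.
Divisors of 178: 1, 2, 89, 178.
Check 205^d mod 358 for each divisor in increasing order:
205^1 ≡ 205 (mod 358)
205^2 ≡ 139 (mod 358)
205^89 ≡ 357 (mod 358)
205^178 ≡ 1 (mod 358) ✓
So ord_358(205) = 178.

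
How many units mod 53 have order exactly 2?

φ(53) = 53 − 1 = 52 = 2^2 · 13.
In a cyclic group of order 52, there are φ(d) elements of order d for each divisor d of 52, and zero for non-divisors.
2 | 52, and φ(2) = 2 − 1 = 1.

1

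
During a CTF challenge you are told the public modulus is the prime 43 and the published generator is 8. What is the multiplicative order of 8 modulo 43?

14

Since 8 ∈ (Z/43Z)^×, its order divides φ(43) = 43 − 1 = 42 = 2 · 3 · 7.
Divisors of 42: 1, 2, 3, 6, 7, 14, 21, 42.
Check 8^d mod 43 for each divisor in increasing order:
8^1 ≡ 8 (mod 43)
8^2 ≡ 21 (mod 43)
8^3 ≡ 39 (mod 43)
8^6 ≡ 16 (mod 43)
8^7 ≡ 42 (mod 43)
8^14 ≡ 1 (mod 43) ✓
So ord_43(8) = 14.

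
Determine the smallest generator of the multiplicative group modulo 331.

φ(331) = 331 − 1 = 330 = 2 · 3 · 5 · 11.
g is a primitive root iff g^(330/q) ≢ 1 (mod 331) for each prime q ∈ {2, 3, 5, 11}.
g = 2: 2^165 ≡ 330; 2^110 ≡ 299; 2^66 ≡ 64; 2^30 ≡ 1 — hits 1, so not a primitive root.
g = 3: 3^165 ≡ 330; 3^110 ≡ 299; 3^66 ≡ 64; 3^30 ≡ 270 — none is 1, so 3 is a primitive root.
The smallest primitive root modulo 331 is 3.

3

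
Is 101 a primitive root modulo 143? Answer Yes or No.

No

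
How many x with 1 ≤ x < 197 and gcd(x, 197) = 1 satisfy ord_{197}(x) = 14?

6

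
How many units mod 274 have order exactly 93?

φ(274) = φ(2)·φ(137) = 1·136 = 136 = 2^3 · 17.
In a cyclic group of order 136, there are φ(d) elements of order d for each divisor d of 136, and zero for non-divisors.
93 does not divide 136, so no element of (Z/274Z)^× has order 93.

0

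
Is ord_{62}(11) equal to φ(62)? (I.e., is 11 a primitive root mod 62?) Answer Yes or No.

Yes

φ(62) = φ(2)·φ(31) = 1·30 = 30 = 2 · 3 · 5.
An element g generates (Z/62Z)^× iff g^(30/q) ≢ 1 (mod 62) for each prime q ∈ {2, 3, 5}.
11^15 ≡ 61 (mod 62)  [q = 2: ≢ 1 ✓]
11^10 ≡ 5 (mod 62)  [q = 3: ≢ 1 ✓]
11^6 ≡ 35 (mod 62)  [q = 5: ≢ 1 ✓]
Every test exponent gives a nontrivial residue, hence 11 generates the full group.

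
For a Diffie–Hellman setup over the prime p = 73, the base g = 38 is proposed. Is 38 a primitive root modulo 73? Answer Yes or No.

No

φ(73) = 73 − 1 = 72 = 2^3 · 3^2.
It suffices to check that the order of 38 is not a proper divisor of 72: compute 38^(72/q) for q ∈ {2, 3}.
38^36 ≡ 1 (mod 73)  [q = 2: ≡ 1 ✗]
38^24 ≡ 8 (mod 73)  [q = 3: ≢ 1 ✓]
Since 38^36 ≡ 1, the order of 38 divides 36 < 72, so 38 is not a primitive root.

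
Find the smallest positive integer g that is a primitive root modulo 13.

φ(13) = 13 − 1 = 12 = 2^2 · 3.
Test candidates g = 2, 3, … against the prime factors q ∈ {2, 3} of φ(13): g is a generator iff g^(12/q) ≢ 1 for every such q.
g = 2: 2^6 ≡ 12; 2^4 ≡ 3 — none is 1, so 2 is a primitive root.
Hence the least primitive root of 13 is 2.

2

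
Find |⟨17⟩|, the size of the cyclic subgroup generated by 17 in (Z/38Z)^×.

9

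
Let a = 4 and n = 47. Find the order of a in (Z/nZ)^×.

23

By Lagrange's theorem, ord_47(4) divides φ(47) = 47 − 1 = 46 = 2 · 23.
Divisors of 46: 1, 2, 23, 46.
Check 4^d mod 47 for each divisor in increasing order:
4^1 ≡ 4 (mod 47)
4^2 ≡ 16 (mod 47)
4^23 ≡ 1 (mod 47) ✓
The smallest such exponent is 23, so the order of 4 is 23.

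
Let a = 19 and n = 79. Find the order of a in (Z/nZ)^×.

Since 19 ∈ (Z/79Z)^×, its order divides φ(79) = 79 − 1 = 78 = 2 · 3 · 13.
Divisors of 78: 1, 2, 3, 6, 13, 26, 39, 78.
Evaluate successive powers at the divisors of 78:
19^1 ≡ 19 (mod 79)
19^2 ≡ 45 (mod 79)
19^3 ≡ 65 (mod 79)
19^6 ≡ 38 (mod 79)
19^13 ≡ 23 (mod 79)
19^26 ≡ 55 (mod 79)
19^39 ≡ 1 (mod 79) ✓
The smallest such exponent is 39, so the order of 19 is 39.

39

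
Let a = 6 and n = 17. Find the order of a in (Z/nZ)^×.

16

By Lagrange's theorem, ord_17(6) divides φ(17) = 17 − 1 = 16 = 2^4.
Divisors of 16: 1, 2, 4, 8, 16.
Check 6^d mod 17 for each divisor in increasing order:
6^1 ≡ 6 (mod 17)
6^2 ≡ 2 (mod 17)
6^4 ≡ 4 (mod 17)
6^8 ≡ 16 (mod 17)
6^16 ≡ 1 (mod 17) ✓
The smallest such exponent is 16, so the order of 6 is 16.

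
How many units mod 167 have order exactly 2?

φ(167) = 167 − 1 = 166 = 2 · 83.
(Z/167Z)^× is cyclic (|G| = 166); a cyclic group of order m has exactly φ(d) elements of each order d | m, and none otherwise.
2 | 166, and φ(2) = 2 − 1 = 1.

1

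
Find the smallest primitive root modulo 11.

2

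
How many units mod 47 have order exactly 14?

0

φ(47) = 47 − 1 = 46 = 2 · 23.
(Z/47Z)^× is cyclic (|G| = 46); a cyclic group of order m has exactly φ(d) elements of each order d | m, and none otherwise.
Since 14 ∤ 46, the count is 0.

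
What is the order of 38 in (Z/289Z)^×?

4

By Lagrange's theorem, ord_289(38) divides φ(289) = φ(17^2) = 17·(17−1) = 272 = 2^4 · 17.
Divisors of 272: 1, 2, 4, 8, 16, 17, 34, 68, 136, 272.
Check 38^d mod 289 for each divisor in increasing order:
38^1 ≡ 38 (mod 289)
38^2 ≡ 288 (mod 289)
38^4 ≡ 1 (mod 289) ✓
Therefore the multiplicative order of 38 modulo 289 is 4.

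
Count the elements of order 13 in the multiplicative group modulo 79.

φ(79) = 79 − 1 = 78 = 2 · 3 · 13.
In a cyclic group of order 78, there are φ(d) elements of order d for each divisor d of 78, and zero for non-divisors.
13 | 78, and φ(13) = 13 − 1 = 12.

12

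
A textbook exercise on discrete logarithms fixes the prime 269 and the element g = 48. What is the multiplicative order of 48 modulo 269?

By Lagrange's theorem, ord_269(48) divides φ(269) = 269 − 1 = 268 = 2^2 · 67.
Divisors of 268: 1, 2, 4, 67, 134, 268.
Test each divisor d:
48^1 ≡ 48 (mod 269)
48^2 ≡ 152 (mod 269)
48^4 ≡ 239 (mod 269)
48^67 ≡ 187 (mod 269)
48^134 ≡ 268 (mod 269)
48^268 ≡ 1 (mod 269) ✓
Hence ord(48) = 268.

268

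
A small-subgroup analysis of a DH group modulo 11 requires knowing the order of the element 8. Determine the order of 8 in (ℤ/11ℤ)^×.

10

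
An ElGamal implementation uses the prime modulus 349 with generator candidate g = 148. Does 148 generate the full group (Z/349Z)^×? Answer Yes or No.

No

φ(349) = 349 − 1 = 348 = 2^2 · 3 · 29.
Test 148^(348/q) mod 349 for each prime factor q of 348:
148^174 ≡ 1 (mod 349)  [q = 2: ≡ 1 ✗]
148^116 ≡ 122 (mod 349)  [q = 3: ≢ 1 ✓]
148^12 ≡ 269 (mod 349)  [q = 29: ≢ 1 ✓]
Since 148^174 ≡ 1, the order of 148 divides 174 < 348, so 148 is not a primitive root.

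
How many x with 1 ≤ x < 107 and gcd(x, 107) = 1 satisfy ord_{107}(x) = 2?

φ(107) = 107 − 1 = 106 = 2 · 53.
(Z/107Z)^× is cyclic (|G| = 106); a cyclic group of order m has exactly φ(d) elements of each order d | m, and none otherwise.
2 | 106, and φ(2) = 2 − 1 = 1.

1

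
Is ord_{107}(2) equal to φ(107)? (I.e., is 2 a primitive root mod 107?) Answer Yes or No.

Yes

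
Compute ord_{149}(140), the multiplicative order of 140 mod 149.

37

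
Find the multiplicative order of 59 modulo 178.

88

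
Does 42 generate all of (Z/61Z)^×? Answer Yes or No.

No

φ(61) = 61 − 1 = 60 = 2^2 · 3 · 5.
42 is a primitive root mod 61 iff 42^(φ(61)/q) ≢ 1 for every prime q | φ(61), i.e. q ∈ {2, 3, 5}.
42^30 ≡ 1 (mod 61)  [q = 2: ≡ 1 ✗]
42^20 ≡ 13 (mod 61)  [q = 3: ≢ 1 ✓]
42^12 ≡ 9 (mod 61)  [q = 5: ≢ 1 ✓]
Since 42^30 ≡ 1, the order of 42 divides 30 < 60, so 42 is not a primitive root.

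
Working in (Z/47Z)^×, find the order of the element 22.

46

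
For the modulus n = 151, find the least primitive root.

6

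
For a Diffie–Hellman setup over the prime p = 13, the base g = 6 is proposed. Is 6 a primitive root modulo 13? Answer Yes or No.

Yes

φ(13) = 13 − 1 = 12 = 2^2 · 3.
6 is a primitive root mod 13 iff 6^(φ(13)/q) ≢ 1 for every prime q | φ(13), i.e. q ∈ {2, 3}.
6^6 ≡ 12 (mod 13)  [q = 2: ≢ 1 ✓]
6^4 ≡ 9 (mod 13)  [q = 3: ≢ 1 ✓]
None equal 1, so ord_13(6) = 12: 6 is a primitive root.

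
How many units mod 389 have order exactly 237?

0

φ(389) = 389 − 1 = 388 = 2^2 · 97.
Since (Z/389Z)^× is cyclic of order 388, the number of elements of order d is φ(d) when d | 388 and 0 otherwise.
Here 388 is not a multiple of 237, so there are no elements of order 237.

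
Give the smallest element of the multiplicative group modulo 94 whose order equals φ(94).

5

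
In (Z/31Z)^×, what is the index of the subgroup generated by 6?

5

By Lagrange's theorem, ord_31(6) divides φ(31) = 31 − 1 = 30 = 2 · 3 · 5.
Divisors of 30: 1, 2, 3, 5, 6, 10, 15, 30.
Check 6^d mod 31 for each divisor in increasing order:
6^1 ≡ 6
6^2 ≡ 5
6^3 ≡ 30
6^5 ≡ 26
6^6 ≡ 1
Thus |⟨6⟩| = ord(6) = 6.
Index = |(Z/31Z)^×| / |⟨6⟩| = 30 / 6 = 5.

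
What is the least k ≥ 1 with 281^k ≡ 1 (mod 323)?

Since 281 ∈ (Z/323Z)^×, its order divides φ(323) = φ(17·19) = (17−1)·(19−1) = 16·18 = 288 = 2^5 · 3^2.
Divisors of 288: 1, 2, 3, 4, 6, 8, 9, 12, 16, 18, 24, 32, 36, 48, 72, 96, 144, 288.
Compute 281^d (mod 323) for the divisors d until we hit 1:
281^1 ≡ 281 (mod 323)
281^2 ≡ 149 (mod 323)
281^3 ≡ 202 (mod 323)
281^4 ≡ 237 (mod 323)
281^6 ≡ 106 (mod 323)
281^8 ≡ 290 (mod 323)
281^9 ≡ 94 (mod 323)
281^12 ≡ 254 (mod 323)
281^16 ≡ 120 (mod 323)
281^18 ≡ 115 (mod 323)
281^24 ≡ 239 (mod 323)
281^32 ≡ 188 (mod 323)
281^36 ≡ 305 (mod 323)
281^48 ≡ 273 (mod 323)
281^72 ≡ 1 (mod 323) ✓
So ord_323(281) = 72.

72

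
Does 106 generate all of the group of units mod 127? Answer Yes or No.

φ(127) = 127 − 1 = 126 = 2 · 3^2 · 7.
It suffices to check that the order of 106 is not a proper divisor of 126: compute 106^(126/q) for q ∈ {2, 3, 7}.
106^63 ≡ 126 (mod 127)  [q = 2: ≢ 1 ✓]
106^42 ≡ 19 (mod 127)  [q = 3: ≢ 1 ✓]
106^18 ≡ 2 (mod 127)  [q = 7: ≢ 1 ✓]
Every test exponent gives a nontrivial residue, hence 106 generates the full group.

Yes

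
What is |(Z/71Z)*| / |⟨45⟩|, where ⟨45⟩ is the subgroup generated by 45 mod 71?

10

By Lagrange's theorem, ord_71(45) divides φ(71) = 71 − 1 = 70 = 2 · 5 · 7.
Divisors of 70: 1, 2, 5, 7, 10, 14, 35, 70.
Test each divisor d:
45^1 ≡ 45
45^2 ≡ 37
45^5 ≡ 48
45^7 ≡ 1
The order of 45 is 7, so the subgroup it generates has 7 elements.
The index is φ(71) / ord(45) = 70 / 7 = 10.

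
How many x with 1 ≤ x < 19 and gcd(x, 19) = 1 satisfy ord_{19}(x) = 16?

φ(19) = 19 − 1 = 18 = 2 · 3^2.
(Z/19Z)^× is cyclic (|G| = 18); a cyclic group of order m has exactly φ(d) elements of each order d | m, and none otherwise.
Here 18 is not a multiple of 16, so there are no elements of order 16.

0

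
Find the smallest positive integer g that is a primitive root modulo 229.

6

φ(229) = 229 − 1 = 228 = 2^2 · 3 · 19.
Test candidates g = 2, 3, … against the prime factors q ∈ {2, 3, 19} of φ(229): g is a generator iff g^(228/q) ≢ 1 for every such q.
g = 2: 2^114 ≡ 228; 2^76 ≡ 1 — hits 1, so not a primitive root.
g = 3: 3^114 ≡ 1 — hits 1, so not a primitive root.
g = 4: 4^114 ≡ 1 — hits 1, so not a primitive root.
g = 5: 5^114 ≡ 1 — hits 1, so not a primitive root.
g = 6: 6^114 ≡ 228; 6^76 ≡ 134; 6^12 ≡ 165 — none is 1, so 6 is a primitive root.
Hence the least primitive root of 229 is 6.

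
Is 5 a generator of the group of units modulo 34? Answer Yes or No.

Yes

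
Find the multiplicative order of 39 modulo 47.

By Lagrange's theorem, ord_47(39) divides φ(47) = 47 − 1 = 46 = 2 · 23.
Divisors of 46: 1, 2, 23, 46.
Test each divisor d:
39^1 ≡ 39
39^2 ≡ 17
39^23 ≡ 46
39^46 ≡ 1
Therefore the multiplicative order of 39 modulo 47 is 46.

46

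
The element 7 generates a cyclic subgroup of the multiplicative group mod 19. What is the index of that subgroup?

By Lagrange's theorem, ord_19(7) divides φ(19) = 19 − 1 = 18 = 2 · 3^2.
Divisors of 18: 1, 2, 3, 6, 9, 18.
Test each divisor d:
7^1 ≡ 7
7^2 ≡ 11
7^3 ≡ 1
The order of 7 is 3, so the subgroup it generates has 3 elements.
[(Z/19Z)^× : ⟨7⟩] = 18/3 = 6.

6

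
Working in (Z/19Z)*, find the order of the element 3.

Since 3 ∈ (Z/19Z)^×, its order divides φ(19) = 19 − 1 = 18 = 2 · 3^2.
Divisors of 18: 1, 2, 3, 6, 9, 18.
Evaluate successive powers at the divisors of 18:
3^1 ≡ 3 (mod 19)
3^2 ≡ 9 (mod 19)
3^3 ≡ 8 (mod 19)
3^6 ≡ 7 (mod 19)
3^9 ≡ 18 (mod 19)
3^18 ≡ 1 (mod 19) ✓
Hence ord(3) = 18.

18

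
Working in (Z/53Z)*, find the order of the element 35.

52

ord(35) | φ(53) = 53 − 1 = 52 = 2^2 · 13.
Divisors of 52: 1, 2, 4, 13, 26, 52.
Compute 35^d (mod 53) for the divisors d until we hit 1:
35^1 ≡ 35 (mod 53)
35^2 ≡ 6 (mod 53)
35^4 ≡ 36 (mod 53)
35^13 ≡ 30 (mod 53)
35^26 ≡ 52 (mod 53)
35^52 ≡ 1 (mod 53) ✓
Therefore the multiplicative order of 35 modulo 53 is 52.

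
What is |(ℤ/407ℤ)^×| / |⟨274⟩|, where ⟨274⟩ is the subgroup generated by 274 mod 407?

10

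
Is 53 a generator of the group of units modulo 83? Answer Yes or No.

Yes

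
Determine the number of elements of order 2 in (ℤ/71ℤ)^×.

1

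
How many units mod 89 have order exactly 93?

φ(89) = 89 − 1 = 88 = 2^3 · 11.
In a cyclic group of order 88, there are φ(d) elements of order d for each divisor d of 88, and zero for non-divisors.
93 does not divide 88, so no element of (Z/89Z)^× has order 93.

0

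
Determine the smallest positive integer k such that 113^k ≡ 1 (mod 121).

55

Since 113 ∈ (Z/121Z)^×, its order divides φ(121) = φ(11^2) = 11·(11−1) = 110 = 2 · 5 · 11.
Divisors of 110: 1, 2, 5, 10, 11, 22, 55, 110.
Check 113^d mod 121 for each divisor in increasing order:
113^1 ≡ 113 (mod 121)
113^2 ≡ 64 (mod 121)
113^5 ≡ 23 (mod 121)
113^10 ≡ 45 (mod 121)
113^11 ≡ 3 (mod 121)
113^22 ≡ 9 (mod 121)
113^55 ≡ 1 (mod 121) ✓
The smallest such exponent is 55, so the order of 113 is 55.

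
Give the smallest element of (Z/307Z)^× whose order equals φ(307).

φ(307) = 307 − 1 = 306 = 2 · 3^2 · 17.
Test candidates g = 2, 3, … against the prime factors q ∈ {2, 3, 17} of φ(307): g is a generator iff g^(306/q) ≢ 1 for every such q.
g = 2: 2^153 ≡ 306; 2^102 ≡ 1 — hits 1, so not a primitive root.
g = 3: 3^153 ≡ 306; 3^102 ≡ 1 — hits 1, so not a primitive root.
g = 4: 4^153 ≡ 1 — hits 1, so not a primitive root.
g = 5: 5^153 ≡ 306; 5^102 ≡ 289; 5^18 ≡ 81 — none is 1, so 5 is a primitive root.
Hence the least primitive root of 307 is 5.

5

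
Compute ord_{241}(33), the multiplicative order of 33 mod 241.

80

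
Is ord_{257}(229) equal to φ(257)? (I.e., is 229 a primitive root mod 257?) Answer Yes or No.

Yes

φ(257) = 257 − 1 = 256 = 2^8.
229 is a primitive root mod 257 iff 229^(φ(257)/q) ≢ 1 for every prime q | φ(257), i.e. q ∈ {2}.
229^128 ≡ 256 (mod 257)  [q = 2: ≢ 1 ✓]
Every test exponent gives a nontrivial residue, hence 229 generates the full group.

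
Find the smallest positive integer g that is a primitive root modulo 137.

3

φ(137) = 137 − 1 = 136 = 2^3 · 17.
g is a primitive root iff g^(136/q) ≢ 1 (mod 137) for each prime q ∈ {2, 17}.
g = 2: 2^68 ≡ 1 — hits 1, so not a primitive root.
g = 3: 3^68 ≡ 136; 3^8 ≡ 122 — none is 1, so 3 is a primitive root.
So 3 is the smallest generator of (Z/137Z)^×.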